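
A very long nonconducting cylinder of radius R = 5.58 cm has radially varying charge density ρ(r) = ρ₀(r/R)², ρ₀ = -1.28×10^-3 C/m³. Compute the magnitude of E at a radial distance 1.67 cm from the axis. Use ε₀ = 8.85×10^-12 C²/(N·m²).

Take a coaxial cylindrical Gaussian surface of radius r = 1.67 cm and length L (r < R).
λ_enc = ∫₀^r ρ(r')·2πr' dr' = (2πρ₀/R²)·r^4/4 = -5.023×10^-8 C/m.
Gauss's law: E·2πrL = λ_enc L/ε₀.
E = |λ_enc|/(2πε₀r) = (5.023×10^-8)/(2π·8.85×10^-12·0.0167) = 5.41e4 N/C.

|E| = 5.41×10^4 V/m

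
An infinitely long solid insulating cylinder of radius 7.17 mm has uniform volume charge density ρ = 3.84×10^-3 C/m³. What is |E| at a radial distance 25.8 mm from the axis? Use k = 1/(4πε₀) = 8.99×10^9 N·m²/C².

|E| = 4.32×10^5 N/C

Take a coaxial cylindrical Gaussian surface of radius r = 25.8 mm and length L (r > 7.17 mm, full cross-section enclosed).
λ_enc = ρ·πR² = (3.84×10^-3)π(0.00717)² = 6.202×10^-7 C/m.
Since E is radial and uniform over the curved surface, Φ = E·2πrL = Q_enc/ε₀ = λ_enc L/ε₀.
E = 2k|λ_enc|/r = 2(8.99×10^9)(6.202×10^-7)/(0.0258) = 4.32×10^5 N/C.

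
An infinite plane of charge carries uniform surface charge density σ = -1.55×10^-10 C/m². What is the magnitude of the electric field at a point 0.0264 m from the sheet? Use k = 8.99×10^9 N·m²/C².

8.76 V/m

By planar symmetry E is perpendicular to the sheet and uniform; use a Gaussian pillbox with flat faces of area A on each side of the sheet.
Flux Φ = 2EA and Q_enc = σA, so 2EA = σA/ε₀ ⇒ E = |σ|/(2ε₀), independent of distance.
E = 2πk|σ| = 2π(8.99×10^9)(1.55×10^-10) = 8.76 N/C.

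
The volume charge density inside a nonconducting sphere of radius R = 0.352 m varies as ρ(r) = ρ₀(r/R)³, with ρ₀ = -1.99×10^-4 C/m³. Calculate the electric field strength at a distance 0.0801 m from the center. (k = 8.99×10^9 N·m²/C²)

E ≈ 3.54×10^3 N/C

By spherical symmetry E is radial; choose a Gaussian sphere of radius r = 0.0801 m (r < R).
Q_enc = ∫₀^r ρ(r')·4πr'² dr' = (4πρ₀/R³) ∫₀^r r'^5 dr' = 4πρ₀ r^6/(6·R³) = -2.524e-9 C.
Applying ∮E·dA = Q_enc/ε₀ with Φ = E(4πr²):
E = k|Q_enc|/r² = (8.99×10^9)(2.524e-9)/(0.0801)² = 3.54×10^3 N/C.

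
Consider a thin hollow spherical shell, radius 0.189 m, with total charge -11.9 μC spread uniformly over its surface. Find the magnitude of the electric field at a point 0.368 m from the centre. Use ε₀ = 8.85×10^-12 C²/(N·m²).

|E| = 7.90×10^5 N/C

Take a concentric spherical Gaussian surface of radius r = 0.368 m (r > 0.189 m).
The entire shell is enclosed: Q_enc = -1.19e-5 C.
Applying ∮E·dA = Q_enc/ε₀ with Φ = E(4πr²):
E = |Q_enc|/(4πε₀r²) = (1.19×10^-5)/(4π·8.85×10^-12·(0.368)²) = 7.90×10^5 N/C.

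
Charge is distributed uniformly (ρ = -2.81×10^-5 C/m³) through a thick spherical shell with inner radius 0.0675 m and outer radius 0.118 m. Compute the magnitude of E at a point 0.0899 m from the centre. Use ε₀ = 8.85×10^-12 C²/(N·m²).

Symmetry ⇒ E = E(r) r̂. Gaussian sphere of radius r = 0.0899 m (within the shell material, 0.0675 m < r < 0.118 m).
Enclosed charge is the volume from a to r: Q_enc = (4π/3)ρ(r³ − a³) = -4.932×10^-8 C.
Applying ∮E·dA = Q_enc/ε₀ with Φ = E(4πr²):
E = |Q_enc|/(4πε₀r²) = (4.932e-8)/(4π·8.85×10^-12·(0.0899)²) = 5.49e4 N/C.

5.49×10^4 N/C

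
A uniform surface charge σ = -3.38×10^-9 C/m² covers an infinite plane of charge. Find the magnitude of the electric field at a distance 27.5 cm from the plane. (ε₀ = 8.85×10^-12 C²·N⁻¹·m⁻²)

The symmetry is planar: E is normal to the sheet and the same magnitude on both sides. Take a pillbox straddling the sheet with end-cap area A.
Only the two end caps contribute flux: Φ = 2EA. With Q_enc = σA, Gauss's law gives E = |σ|/(2ε₀).
E = |σ|/(2ε₀) = (3.38×10^-9)/(2·8.85×10^-12) = 191 N/C.

191 V/m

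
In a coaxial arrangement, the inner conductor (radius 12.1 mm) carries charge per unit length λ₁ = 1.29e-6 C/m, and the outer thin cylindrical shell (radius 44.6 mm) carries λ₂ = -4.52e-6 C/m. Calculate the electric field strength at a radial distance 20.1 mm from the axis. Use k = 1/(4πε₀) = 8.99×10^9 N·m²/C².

By cylindrical symmetry E is radial; use a coaxial Gaussian cylinder of radius 20.1 mm and length L (between the conductors, 12.1 mm < r < 44.6 mm).
The shell at 44.6 mm lies outside the Gaussian surface, so λ_enc = λ₁ = 1.29×10^-6 C/m.
Applying ∮E·dA = Q_enc/ε₀ with the end caps contributing no flux:
E = 2k|λ_enc|/r = 2(8.99×10^9)(1.29×10^-6)/(0.0201) = 1.15×10^6 N/C.

|E| = 1.15×10^6 V/m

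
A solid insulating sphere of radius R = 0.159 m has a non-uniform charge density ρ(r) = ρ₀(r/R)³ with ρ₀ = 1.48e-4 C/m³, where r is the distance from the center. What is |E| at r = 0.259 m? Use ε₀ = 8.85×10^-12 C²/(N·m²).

By spherical symmetry E is radial; choose a Gaussian sphere of radius r = 0.259 m (r > R, all charge enclosed).
Q_enc = 4π ∫₀^R ρ₀(r'/R)^3 r'² dr' = 4πρ₀R³/6 = 1.246e-6 C.
Since E is radial and uniform over the Gaussian sphere, Φ = E·4πr² = Q_enc/ε₀.
E = |Q_enc|/(4πε₀r²) = (1.246e-6)/(4π·8.85×10^-12·(0.259)²) = 1.67×10^5 N/C.

E ≈ 1.67×10^5 N/C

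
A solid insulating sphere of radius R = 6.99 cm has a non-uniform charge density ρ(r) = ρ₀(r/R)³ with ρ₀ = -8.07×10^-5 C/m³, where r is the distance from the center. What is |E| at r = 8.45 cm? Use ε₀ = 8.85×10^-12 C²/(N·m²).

7.27×10^4 V/m

Symmetry ⇒ E = E(r) r̂. Gaussian sphere of radius r = 8.45 cm (r > R, all charge enclosed).
Q_enc = 4π ∫₀^R ρ₀(r'/R)^3 r'² dr' = 4πρ₀R³/6 = -5.772×10^-8 C.
Since E is radial and uniform over the Gaussian sphere, Φ = E·4πr² = Q_enc/ε₀.
E = |Q_enc|/(4πε₀r²) = (5.772e-8)/(4π·8.85×10^-12·(0.0845)²) = 7.27×10^4 N/C.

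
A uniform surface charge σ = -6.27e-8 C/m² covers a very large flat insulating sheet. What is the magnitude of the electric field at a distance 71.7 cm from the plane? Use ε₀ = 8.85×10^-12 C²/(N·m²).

|E| = 3.54e3 N/C

Choose a cylindrical pillbox piercing the sheet, end faces (area A) parallel to it.
Flux Φ = 2EA and Q_enc = σA, so 2EA = σA/ε₀ ⇒ E = |σ|/(2ε₀), independent of distance.
E = |σ|/(2ε₀) = (6.27×10^-8)/(2·8.85×10^-12) = 3.54×10^3 N/C.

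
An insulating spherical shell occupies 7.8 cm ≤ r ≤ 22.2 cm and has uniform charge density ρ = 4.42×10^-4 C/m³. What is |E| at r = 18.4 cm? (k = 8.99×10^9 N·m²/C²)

Use a concentric Gaussian sphere at r = 18.4 cm (within the shell material, 7.8 cm < r < 22.2 cm).
Enclosed charge is the volume from a to r: Q_enc = (4π/3)ρ(r³ − a³) = 1.065e-5 C.
Since E is radial and uniform over the Gaussian sphere, Φ = E·4πr² = Q_enc/ε₀.
E = k|Q_enc|/r² = (8.99×10^9)(1.065×10^-5)/(0.184)² = 2.83×10^6 N/C.

|E| ≈ 2.83e6 V/m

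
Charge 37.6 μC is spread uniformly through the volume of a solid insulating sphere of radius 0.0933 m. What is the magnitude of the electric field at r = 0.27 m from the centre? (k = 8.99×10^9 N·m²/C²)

|E| ≈ 4.64×10^6 V/m

Take a concentric spherical Gaussian surface of radius r = 0.27 m (r > R, so the entire charge is enclosed).
Q_enc = 37.6 μC = 3.76e-5 C.
Gauss's law: E·4πr² = Q_enc/ε₀.
E = k|Q_enc|/r² = (8.99×10^9)(3.76×10^-5)/(0.27)² = 4.64×10^6 N/C.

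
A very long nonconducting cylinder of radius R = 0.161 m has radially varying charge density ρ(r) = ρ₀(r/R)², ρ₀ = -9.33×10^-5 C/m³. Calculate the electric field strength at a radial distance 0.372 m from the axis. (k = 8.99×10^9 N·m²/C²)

|E| ≈ 1.84×10^5 N/C

By cylindrical symmetry E is radial; use a coaxial Gaussian cylinder of radius 0.372 m and length L (r > R, full charge per length enclosed).
λ_enc = 2π ∫₀^R ρ₀(r'/R)^2 r' dr' = 2πρ₀R²/4 = -3.799×10^-6 C/m.
Gauss's law: E·2πrL = λ_enc L/ε₀.
E = 2k|λ_enc|/r = 2(8.99×10^9)(3.799e-6)/(0.372) = 1.84e5 N/C.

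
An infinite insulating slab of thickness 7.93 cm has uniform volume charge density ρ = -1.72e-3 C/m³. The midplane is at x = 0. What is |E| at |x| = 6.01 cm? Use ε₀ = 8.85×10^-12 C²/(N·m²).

The point |x| = 6.01 cm lies outside the slab (half-thickness 0.03965 m). A symmetric pillbox spanning the full slab encloses Q_enc = ρ·d·A.
Flux = 2EA ⇒ E = |ρ|d/(2ε₀), independent of distance outside.
E = (1.72×10^-3)(0.0793)/(2·8.85×10^-12) = 7.71×10^6 N/C.

|E| ≈ 7.71×10^6 N/C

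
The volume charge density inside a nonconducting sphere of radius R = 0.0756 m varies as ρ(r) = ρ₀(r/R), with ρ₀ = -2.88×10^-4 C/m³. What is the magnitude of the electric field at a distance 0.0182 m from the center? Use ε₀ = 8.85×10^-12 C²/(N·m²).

E ≈ 3.56×10^4 N/C

Symmetry ⇒ E = E(r) r̂. Gaussian sphere of radius r = 0.0182 m (r < R).
Integrate the density: Q_enc = 4π ∫₀^r ρ₀(r'/R)^1 r'² dr' = 4πρ₀ r^4/(4·R) = -1.313×10^-9 C.
Gauss's law: E·4πr² = Q_enc/ε₀.
E = |Q_enc|/(4πε₀r²) = (1.313×10^-9)/(4π·8.85×10^-12·(0.0182)²) = 3.56e4 N/C.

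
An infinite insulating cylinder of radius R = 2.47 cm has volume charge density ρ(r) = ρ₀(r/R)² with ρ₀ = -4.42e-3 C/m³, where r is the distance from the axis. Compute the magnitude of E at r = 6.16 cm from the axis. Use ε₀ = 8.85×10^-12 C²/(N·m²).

Coaxial Gaussian cylinder, radius r = 6.16 cm, length L (r > R, full charge per length enclosed).
λ_enc = 2π ∫₀^R ρ₀(r'/R)^2 r' dr' = 2πρ₀R²/4 = -4.236×10^-6 C/m.
Since E is radial and uniform over the curved surface, Φ = E·2πrL = Q_enc/ε₀ = λ_enc L/ε₀.
E = |λ_enc|/(2πε₀r) = (4.236e-6)/(2π·8.85×10^-12·0.0616) = 1.24×10^6 N/C.

E ≈ 1.24e6 N/C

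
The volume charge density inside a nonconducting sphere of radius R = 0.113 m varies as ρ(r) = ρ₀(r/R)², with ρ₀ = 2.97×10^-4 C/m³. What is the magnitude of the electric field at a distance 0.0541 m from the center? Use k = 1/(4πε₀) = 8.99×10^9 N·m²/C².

E ≈ 8.32e4 V/m

By spherical symmetry E is radial; choose a Gaussian sphere of radius r = 0.0541 m (r < R).
Q_enc = ∫₀^r ρ(r')·4πr'² dr' = (4πρ₀/R²) ∫₀^r r'^4 dr' = 4πρ₀ r^5/(5·R²) = 2.709×10^-8 C.
Applying ∮E·dA = Q_enc/ε₀ with Φ = E(4πr²):
E = k|Q_enc|/r² = (8.99×10^9)(2.709×10^-8)/(0.0541)² = 8.32e4 N/C.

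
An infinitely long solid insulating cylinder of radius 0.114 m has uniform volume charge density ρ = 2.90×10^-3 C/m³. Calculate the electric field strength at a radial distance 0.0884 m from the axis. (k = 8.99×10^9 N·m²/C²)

Choose a coaxial cylinder of radius r = 0.0884 m (arbitrary length L) as the Gaussian surface (r < R).
Enclosed charge per unit length: λ_enc = ρ·πr² = (2.90×10^-3)π(0.0884)² = 7.12e-5 C/m.
By Gauss's law (flux through the curved wall only), E·2πrL = λ_enc L/ε₀.
E = 2k|λ_enc|/r = 2(8.99×10^9)(7.12e-5)/(0.0884) = 1.45×10^7 N/C.

E ≈ 1.45×10^7 V/m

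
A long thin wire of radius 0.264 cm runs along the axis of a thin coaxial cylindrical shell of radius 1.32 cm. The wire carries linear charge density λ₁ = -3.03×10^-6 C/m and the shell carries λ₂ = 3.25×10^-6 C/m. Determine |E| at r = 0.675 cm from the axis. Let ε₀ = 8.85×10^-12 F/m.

|E| = 8.07e6 V/m

Coaxial Gaussian cylinder, radius r = 0.675 cm, length L (between the conductors, 0.264 cm < r < 1.32 cm).
The shell at 1.32 cm lies outside the Gaussian surface, so λ_enc = λ₁ = -3.03×10^-6 C/m.
Applying ∮E·dA = Q_enc/ε₀ with the end caps contributing no flux:
E = |λ_enc|/(2πε₀r) = (3.03×10^-6)/(2π·8.85×10^-12·0.00675) = 8.07×10^6 N/C.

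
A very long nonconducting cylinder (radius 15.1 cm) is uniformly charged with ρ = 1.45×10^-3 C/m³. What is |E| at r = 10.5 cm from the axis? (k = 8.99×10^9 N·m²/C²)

|E| ≈ 8.60e6 N/C

Choose a coaxial cylinder of radius r = 10.5 cm (arbitrary length L) as the Gaussian surface (r < R).
Charge inside radius r per length L is ρ·πr²·L, so λ_enc = ρπr² = 5.022×10^-5 C/m.
Since E is radial and uniform over the curved surface, Φ = E·2πrL = Q_enc/ε₀ = λ_enc L/ε₀.
E = 2k|λ_enc|/r = 2(8.99×10^9)(5.022×10^-5)/(0.105) = 8.60×10^6 N/C.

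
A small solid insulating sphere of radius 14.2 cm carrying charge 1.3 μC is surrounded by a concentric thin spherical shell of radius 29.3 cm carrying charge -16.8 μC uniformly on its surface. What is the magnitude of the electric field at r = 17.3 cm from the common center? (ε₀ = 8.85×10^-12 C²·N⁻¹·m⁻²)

Symmetry ⇒ E = E(r) r̂. Gaussian sphere of radius r = 17.3 cm (between the bodies, 14.2 cm < r < 29.3 cm).
The shell at 29.3 cm lies outside the Gaussian surface, so Q_enc = 1.3 μC = 1.30e-6 C.
Applying ∮E·dA = Q_enc/ε₀ with Φ = E(4πr²):
E = |Q_enc|/(4πε₀r²) = (1.30×10^-6)/(4π·8.85×10^-12·(0.173)²) = 3.91e5 N/C.

|E| ≈ 3.91e5 N/C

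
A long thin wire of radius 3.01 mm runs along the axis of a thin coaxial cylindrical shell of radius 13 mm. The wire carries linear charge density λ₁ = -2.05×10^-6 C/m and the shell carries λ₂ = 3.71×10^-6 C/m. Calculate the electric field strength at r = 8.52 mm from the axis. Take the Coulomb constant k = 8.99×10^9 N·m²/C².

By cylindrical symmetry E is radial; use a coaxial Gaussian cylinder of radius 8.52 mm and length L (between the conductors, 3.01 mm < r < 13 mm).
The shell at 13 mm lies outside the Gaussian surface, so λ_enc = λ₁ = -2.05e-6 C/m.
Since E is radial and uniform over the curved surface, Φ = E·2πrL = Q_enc/ε₀ = λ_enc L/ε₀.
E = 2k|λ_enc|/r = 2(8.99×10^9)(2.05e-6)/(0.00852) = 4.33e6 N/C.

|E| ≈ 4.33×10^6 V/m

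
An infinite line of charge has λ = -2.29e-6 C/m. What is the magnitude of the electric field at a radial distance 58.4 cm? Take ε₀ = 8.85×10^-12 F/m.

7.05×10^4 N/C

By cylindrical symmetry E is radial; use a coaxial Gaussian cylinder of radius 58.4 cm and length L.
Q_enc = λL, so λ_enc = -2.29e-6 C/m.
Since E is radial and uniform over the curved surface, Φ = E·2πrL = Q_enc/ε₀ = λ_enc L/ε₀.
E = |λ_enc|/(2πε₀r) = (2.29×10^-6)/(2π·8.85×10^-12·0.584) = 7.05×10^4 N/C.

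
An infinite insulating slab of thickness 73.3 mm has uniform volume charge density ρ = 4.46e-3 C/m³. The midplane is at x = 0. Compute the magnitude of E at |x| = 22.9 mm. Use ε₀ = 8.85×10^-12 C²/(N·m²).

By symmetry E is perpendicular to the slab. A Gaussian pillbox from −22.9 mm to +22.9 mm (face area A) lies entirely within the slab.
Q_enc = ρ·(2x)·A and flux = 2EA, so 2EA = 2ρxA/ε₀ ⇒ E = |ρ|x/ε₀.
E = (4.46×10^-3)(0.0229)/(8.85×10^-12) = 1.15e7 N/C.

|E| ≈ 1.15×10^7 V/m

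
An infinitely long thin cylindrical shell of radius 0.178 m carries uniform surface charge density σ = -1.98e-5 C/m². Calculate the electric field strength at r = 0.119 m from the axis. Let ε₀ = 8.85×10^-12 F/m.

Coaxial Gaussian cylinder, radius r = 0.119 m, length L (r < 0.178 m, inside the shell).
All the surface charge lies outside this cylinder: Q_enc = 0, hence E = 0.

E = 0 (no enclosed charge)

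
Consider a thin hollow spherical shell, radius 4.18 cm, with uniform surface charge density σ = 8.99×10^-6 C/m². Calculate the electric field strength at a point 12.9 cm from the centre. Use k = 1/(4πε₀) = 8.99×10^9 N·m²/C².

By spherical symmetry E is radial; choose a Gaussian sphere of radius r = 12.9 cm (r > 4.18 cm).
The entire shell is enclosed: Q_enc = σ·4πR² = (8.99e-6)·4π·(0.0418)² = 1.974×10^-7 C.
Since E is radial and uniform over the Gaussian sphere, Φ = E·4πr² = Q_enc/ε₀.
E = k|Q_enc|/r² = (8.99×10^9)(1.974×10^-7)/(0.129)² = 1.07×10^5 N/C.

E ≈ 1.07e5 N/C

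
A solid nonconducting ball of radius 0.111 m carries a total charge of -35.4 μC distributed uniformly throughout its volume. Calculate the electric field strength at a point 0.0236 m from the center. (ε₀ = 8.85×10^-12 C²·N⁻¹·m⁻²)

Use a concentric Gaussian sphere at r = 0.0236 m (r < R).
For a uniform sphere the enclosed fraction is (r/R)³, so Q_enc = (-35.4 μC)(0.0236/0.111)³ = -3.402×10^-7 C.
Since E is radial and uniform over the Gaussian sphere, Φ = E·4πr² = Q_enc/ε₀.
E = |Q_enc|/(4πε₀r²) = (3.402e-7)/(4π·8.85×10^-12·(0.0236)²) = 5.49×10^6 N/C.

E = 5.49e6 V/m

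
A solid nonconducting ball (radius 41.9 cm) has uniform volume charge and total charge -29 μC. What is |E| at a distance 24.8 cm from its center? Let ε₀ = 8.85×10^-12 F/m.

|E| ≈ 8.79×10^5 N/C

Use a concentric Gaussian sphere at r = 24.8 cm (r < R).
For a uniform sphere the enclosed fraction is (r/R)³, so Q_enc = (-29 μC)(0.248/0.419)³ = -6.013e-6 C.
Gauss's law: E·4πr² = Q_enc/ε₀.
E = |Q_enc|/(4πε₀r²) = (6.013×10^-6)/(4π·8.85×10^-12·(0.248)²) = 8.79×10^5 N/C.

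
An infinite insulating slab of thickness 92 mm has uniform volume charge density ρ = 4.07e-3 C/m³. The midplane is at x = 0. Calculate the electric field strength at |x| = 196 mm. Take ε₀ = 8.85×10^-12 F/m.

2.12×10^7 V/m

The point |x| = 196 mm lies outside the slab (half-thickness 0.046 m). A symmetric pillbox spanning the full slab encloses Q_enc = ρ·d·A.
Flux = 2EA ⇒ E = |ρ|d/(2ε₀), independent of distance outside.
E = (4.07e-3)(0.092)/(2·8.85×10^-12) = 2.12e7 N/C.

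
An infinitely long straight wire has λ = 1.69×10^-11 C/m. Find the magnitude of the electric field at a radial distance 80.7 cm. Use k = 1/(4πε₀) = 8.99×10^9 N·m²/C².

E = 0.377 N/C

Choose a coaxial cylinder of radius r = 80.7 cm (arbitrary length L) as the Gaussian surface.
Q_enc = λL, so λ_enc = 1.69e-11 C/m.
Since E is radial and uniform over the curved surface, Φ = E·2πrL = Q_enc/ε₀ = λ_enc L/ε₀.
E = 2k|λ_enc|/r = 2(8.99×10^9)(1.69×10^-11)/(0.807) = 0.377 N/C.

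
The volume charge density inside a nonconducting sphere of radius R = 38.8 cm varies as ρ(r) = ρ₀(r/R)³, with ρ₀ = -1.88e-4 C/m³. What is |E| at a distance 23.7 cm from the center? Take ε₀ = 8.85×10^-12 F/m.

E ≈ 1.91×10^5 N/C

Symmetry ⇒ E = E(r) r̂. Gaussian sphere of radius r = 23.7 cm (r < R).
Integrate the density: Q_enc = 4π ∫₀^r ρ₀(r'/R)^3 r'² dr' = 4πρ₀ r^6/(6·R³) = -1.195×10^-6 C.
Applying ∮E·dA = Q_enc/ε₀ with Φ = E(4πr²):
E = |Q_enc|/(4πε₀r²) = (1.195×10^-6)/(4π·8.85×10^-12·(0.237)²) = 1.91×10^5 N/C.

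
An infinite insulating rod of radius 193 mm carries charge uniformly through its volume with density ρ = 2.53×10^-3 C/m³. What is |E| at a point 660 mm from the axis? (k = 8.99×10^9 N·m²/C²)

Choose a coaxial cylinder of radius r = 660 mm (arbitrary length L) as the Gaussian surface (r > 193 mm, full cross-section enclosed).
λ_enc = ρ·πR² = (2.53e-3)π(0.193)² = 2.961×10^-4 C/m.
Since E is radial and uniform over the curved surface, Φ = E·2πrL = Q_enc/ε₀ = λ_enc L/ε₀.
E = 2k|λ_enc|/r = 2(8.99×10^9)(2.961e-4)/(0.66) = 8.07e6 N/C.

E ≈ 8.07e6 N/C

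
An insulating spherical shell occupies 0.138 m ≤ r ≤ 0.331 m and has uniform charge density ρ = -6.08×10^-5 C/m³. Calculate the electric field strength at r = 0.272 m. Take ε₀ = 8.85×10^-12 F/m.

5.42×10^5 N/C

Take a concentric spherical Gaussian surface of radius r = 0.272 m (within the shell material, 0.138 m < r < 0.331 m).
Only the shell between 0.138 m and r is enclosed: Q_enc = ρ·(4π/3)(r³ − a³) = (-6.08e-5)·(4π/3)·((0.272)³ − (0.138)³) = -4.456×10^-6 C.
Gauss's law: E·4πr² = Q_enc/ε₀.
E = |Q_enc|/(4πε₀r²) = (4.456×10^-6)/(4π·8.85×10^-12·(0.272)²) = 5.42×10^5 N/C.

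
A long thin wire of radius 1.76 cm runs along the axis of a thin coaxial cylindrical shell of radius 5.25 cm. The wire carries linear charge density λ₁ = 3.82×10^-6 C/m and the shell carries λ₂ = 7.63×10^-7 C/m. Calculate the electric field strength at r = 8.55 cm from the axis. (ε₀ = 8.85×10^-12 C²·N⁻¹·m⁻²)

|E| = 9.64×10^5 V/m

Take a coaxial cylindrical Gaussian surface of radius r = 8.55 cm and length L (r > 5.25 cm, enclosing both).
λ_enc = λ₁ + λ₂ = (3.82×10^-6) + (7.63e-7) = 4.583×10^-6 C/m.
Since E is radial and uniform over the curved surface, Φ = E·2πrL = Q_enc/ε₀ = λ_enc L/ε₀.
E = |λ_enc|/(2πε₀r) = (4.583e-6)/(2π·8.85×10^-12·0.0855) = 9.64×10^5 N/C.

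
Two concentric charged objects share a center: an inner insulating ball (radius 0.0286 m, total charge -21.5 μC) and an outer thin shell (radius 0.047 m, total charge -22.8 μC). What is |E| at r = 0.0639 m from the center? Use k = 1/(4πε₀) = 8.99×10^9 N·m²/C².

Use a concentric Gaussian sphere at r = 0.0639 m (r > 0.047 m, enclosing both).
Q_enc = (-21.5 μC) + (-22.8 μC) = -4.43×10^-5 C.
By Gauss's law, ∮E·dA = E·4πr² = Q_enc/ε₀.
E = k|Q_enc|/r² = (8.99×10^9)(4.43e-5)/(0.0639)² = 9.75×10^7 N/C.

E = 9.75e7 N/C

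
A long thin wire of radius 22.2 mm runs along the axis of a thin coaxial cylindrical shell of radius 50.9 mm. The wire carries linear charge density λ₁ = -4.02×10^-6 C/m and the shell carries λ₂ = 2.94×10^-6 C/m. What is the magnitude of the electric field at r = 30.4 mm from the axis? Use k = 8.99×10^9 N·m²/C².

|E| = 2.38×10^6 N/C

By cylindrical symmetry E is radial; use a coaxial Gaussian cylinder of radius 30.4 mm and length L (between the conductors, 22.2 mm < r < 50.9 mm).
The shell at 50.9 mm lies outside the Gaussian surface, so λ_enc = λ₁ = -4.02e-6 C/m.
Gauss's law: E·2πrL = λ_enc L/ε₀.
E = 2k|λ_enc|/r = 2(8.99×10^9)(4.02e-6)/(0.0304) = 2.38×10^6 N/C.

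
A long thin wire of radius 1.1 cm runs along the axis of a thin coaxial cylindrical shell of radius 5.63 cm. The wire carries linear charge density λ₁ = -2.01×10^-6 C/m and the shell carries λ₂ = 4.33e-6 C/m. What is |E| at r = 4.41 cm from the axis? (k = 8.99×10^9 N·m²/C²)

E = 8.19×10^5 N/C

By cylindrical symmetry E is radial; use a coaxial Gaussian cylinder of radius 4.41 cm and length L (between the conductors, 1.1 cm < r < 5.63 cm).
Only the inner wire is enclosed; the outer shell contributes nothing inside itself. λ_enc = λ₁ = -2.01×10^-6 C/m.
Applying ∮E·dA = Q_enc/ε₀ with the end caps contributing no flux:
E = 2k|λ_enc|/r = 2(8.99×10^9)(2.01e-6)/(0.0441) = 8.19e5 N/C.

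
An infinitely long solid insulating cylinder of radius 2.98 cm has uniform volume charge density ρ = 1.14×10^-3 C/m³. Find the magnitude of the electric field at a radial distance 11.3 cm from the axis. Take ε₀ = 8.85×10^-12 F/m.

5.06×10^5 V/m

Choose a coaxial cylinder of radius r = 11.3 cm (arbitrary length L) as the Gaussian surface (r > 2.98 cm, full cross-section enclosed).
λ_enc = ρ·πR² = (1.14×10^-3)π(0.0298)² = 3.18×10^-6 C/m.
By Gauss's law (flux through the curved wall only), E·2πrL = λ_enc L/ε₀.
E = |λ_enc|/(2πε₀r) = (3.18×10^-6)/(2π·8.85×10^-12·0.113) = 5.06e5 N/C.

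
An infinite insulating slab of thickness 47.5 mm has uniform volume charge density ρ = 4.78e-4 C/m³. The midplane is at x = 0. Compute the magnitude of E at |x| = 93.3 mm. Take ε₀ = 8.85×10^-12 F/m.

|E| ≈ 1.28e6 N/C

The point |x| = 93.3 mm lies outside the slab (half-thickness 0.02375 m). A symmetric pillbox spanning the full slab encloses Q_enc = ρ·d·A.
Flux = 2EA ⇒ E = |ρ|d/(2ε₀), independent of distance outside.
E = (4.78×10^-4)(0.0475)/(2·8.85×10^-12) = 1.28×10^6 N/C.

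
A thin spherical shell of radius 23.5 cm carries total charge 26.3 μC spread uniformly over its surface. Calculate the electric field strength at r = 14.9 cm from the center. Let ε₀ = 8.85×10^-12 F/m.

|E| = 0 N/C

Use a concentric Gaussian sphere at r = 14.9 cm (inside the shell, r < 23.5 cm).
All the charge is outside the Gaussian surface: Q_enc = 0, hence E = 0 everywhere inside the shell.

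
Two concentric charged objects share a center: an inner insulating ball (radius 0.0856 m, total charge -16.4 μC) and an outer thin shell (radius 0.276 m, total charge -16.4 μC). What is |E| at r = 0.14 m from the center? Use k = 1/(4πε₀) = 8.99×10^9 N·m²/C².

7.52×10^6 V/m

Use a concentric Gaussian sphere at r = 0.14 m (between the bodies, 0.0856 m < r < 0.276 m).
Only the inner charge is enclosed; the outer shell contributes nothing inside itself. Q_enc = -16.4 μC = -1.64e-5 C.
Gauss's law: E·4πr² = Q_enc/ε₀.
E = k|Q_enc|/r² = (8.99×10^9)(1.64e-5)/(0.14)² = 7.52×10^6 N/C.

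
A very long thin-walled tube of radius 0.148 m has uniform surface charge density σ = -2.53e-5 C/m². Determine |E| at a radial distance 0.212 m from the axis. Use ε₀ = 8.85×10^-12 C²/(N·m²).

2.00×10^6 V/m

Choose a coaxial cylinder of radius r = 0.212 m (arbitrary length L) as the Gaussian surface (r > 0.148 m).
The whole shell is enclosed: λ_enc = σ·2πR = (-2.53×10^-5)·2π·(0.148) = -2.353×10^-5 C/m.
Applying ∮E·dA = Q_enc/ε₀ with the end caps contributing no flux:
E = |λ_enc|/(2πε₀r) = (2.353×10^-5)/(2π·8.85×10^-12·0.212) = 2.00×10^6 N/C.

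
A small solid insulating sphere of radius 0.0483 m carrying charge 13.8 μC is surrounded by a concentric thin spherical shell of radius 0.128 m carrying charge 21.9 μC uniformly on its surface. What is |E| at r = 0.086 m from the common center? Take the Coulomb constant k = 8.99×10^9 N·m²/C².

1.68×10^7 V/m

Use a concentric Gaussian sphere at r = 0.086 m (between the bodies, 0.0483 m < r < 0.128 m).
The shell at 0.128 m lies outside the Gaussian surface, so Q_enc = 13.8 μC = 1.38e-5 C.
Since E is radial and uniform over the Gaussian sphere, Φ = E·4πr² = Q_enc/ε₀.
E = k|Q_enc|/r² = (8.99×10^9)(1.38×10^-5)/(0.086)² = 1.68×10^7 N/C.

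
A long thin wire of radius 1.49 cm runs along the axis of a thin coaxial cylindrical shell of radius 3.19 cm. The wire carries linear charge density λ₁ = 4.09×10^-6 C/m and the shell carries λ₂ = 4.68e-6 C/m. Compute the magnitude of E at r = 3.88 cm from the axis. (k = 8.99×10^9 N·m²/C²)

E = 4.06×10^6 V/m

Take a coaxial cylindrical Gaussian surface of radius r = 3.88 cm and length L (r > 3.19 cm, enclosing both).
λ_enc = λ₁ + λ₂ = (4.09e-6) + (4.68×10^-6) = 8.77e-6 C/m.
Gauss's law: E·2πrL = λ_enc L/ε₀.
E = 2k|λ_enc|/r = 2(8.99×10^9)(8.77×10^-6)/(0.0388) = 4.06×10^6 N/C.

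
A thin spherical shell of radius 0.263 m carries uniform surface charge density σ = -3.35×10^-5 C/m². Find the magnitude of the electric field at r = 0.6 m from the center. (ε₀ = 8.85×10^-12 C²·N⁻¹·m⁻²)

Use a concentric Gaussian sphere at r = 0.6 m (r > 0.263 m).
The entire shell is enclosed: Q_enc = σ·4πR² = (-3.35×10^-5)·4π·(0.263)² = -2.912e-5 C.
Gauss's law: E·4πr² = Q_enc/ε₀.
E = |Q_enc|/(4πε₀r²) = (2.912e-5)/(4π·8.85×10^-12·(0.6)²) = 7.27e5 N/C.

|E| = 7.27×10^5 N/C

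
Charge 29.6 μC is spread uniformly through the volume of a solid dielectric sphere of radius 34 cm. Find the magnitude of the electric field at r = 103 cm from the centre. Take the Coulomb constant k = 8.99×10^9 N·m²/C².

|E| ≈ 2.51e5 V/m

Symmetry ⇒ E = E(r) r̂. Gaussian sphere of radius r = 103 cm (r > R, so the entire charge is enclosed).
Q_enc = 29.6 μC = 2.96e-5 C.
Gauss's law: E·4πr² = Q_enc/ε₀.
E = k|Q_enc|/r² = (8.99×10^9)(2.96e-5)/(1.03)² = 2.51×10^5 N/C.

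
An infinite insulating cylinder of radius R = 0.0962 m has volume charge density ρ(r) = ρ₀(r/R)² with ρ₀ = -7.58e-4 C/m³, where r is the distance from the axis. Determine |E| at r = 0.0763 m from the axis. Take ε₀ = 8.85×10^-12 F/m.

Choose a coaxial cylinder of radius r = 0.0763 m (arbitrary length L) as the Gaussian surface (r < R).
Integrating ρ over the cross-section to radius r: λ_enc = (2πρ₀/R²) ∫₀^r r'^3 dr' = 2πρ₀ r^4/(4·R²) = -4.361×10^-6 C/m.
Applying ∮E·dA = Q_enc/ε₀ with the end caps contributing no flux:
E = |λ_enc|/(2πε₀r) = (4.361×10^-6)/(2π·8.85×10^-12·0.0763) = 1.03×10^6 N/C.

|E| ≈ 1.03×10^6 V/m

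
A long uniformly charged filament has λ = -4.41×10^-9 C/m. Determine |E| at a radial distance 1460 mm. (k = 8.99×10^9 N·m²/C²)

54.3 N/C

Coaxial Gaussian cylinder, radius r = 1460 mm, length L.
Q_enc = λL, so λ_enc = -4.41×10^-9 C/m.
Applying ∮E·dA = Q_enc/ε₀ with the end caps contributing no flux:
E = 2k|λ_enc|/r = 2(8.99×10^9)(4.41×10^-9)/(1.46) = 54.3 N/C.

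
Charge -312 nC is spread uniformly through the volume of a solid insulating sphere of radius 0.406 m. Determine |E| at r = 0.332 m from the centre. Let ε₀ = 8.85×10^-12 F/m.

Take a concentric spherical Gaussian surface of radius r = 0.332 m (r < R).
Only the charge within r is enclosed: Q_enc = Q·(r/R)³ = (-312 nC)·(0.332 m/0.406 m)³ = -1.706×10^-7 C.
Since E is radial and uniform over the Gaussian sphere, Φ = E·4πr² = Q_enc/ε₀.
E = |Q_enc|/(4πε₀r²) = (1.706×10^-7)/(4π·8.85×10^-12·(0.332)²) = 1.39e4 N/C.

E ≈ 1.39e4 N/C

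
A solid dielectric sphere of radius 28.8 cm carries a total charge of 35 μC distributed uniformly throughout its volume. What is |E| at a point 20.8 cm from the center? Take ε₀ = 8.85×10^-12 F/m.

E ≈ 2.74e6 N/C

Use a concentric Gaussian sphere at r = 20.8 cm (r < R).
Only the charge within r is enclosed: Q_enc = Q·(r/R)³ = (35 μC)·(20.8 cm/28.8 cm)³ = 1.319e-5 C.
By Gauss's law, ∮E·dA = E·4πr² = Q_enc/ε₀.
E = |Q_enc|/(4πε₀r²) = (1.319×10^-5)/(4π·8.85×10^-12·(0.208)²) = 2.74e6 N/C.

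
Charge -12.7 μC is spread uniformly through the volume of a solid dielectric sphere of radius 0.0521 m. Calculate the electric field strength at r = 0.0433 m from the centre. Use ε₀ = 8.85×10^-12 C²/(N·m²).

Symmetry ⇒ E = E(r) r̂. Gaussian sphere of radius r = 0.0433 m (r < R).
For a uniform sphere the enclosed fraction is (r/R)³, so Q_enc = (-12.7 μC)(0.0433/0.0521)³ = -7.29×10^-6 C.
Gauss's law: E·4πr² = Q_enc/ε₀.
E = |Q_enc|/(4πε₀r²) = (7.29e-6)/(4π·8.85×10^-12·(0.0433)²) = 3.50×10^7 N/C.

|E| ≈ 3.50×10^7 N/C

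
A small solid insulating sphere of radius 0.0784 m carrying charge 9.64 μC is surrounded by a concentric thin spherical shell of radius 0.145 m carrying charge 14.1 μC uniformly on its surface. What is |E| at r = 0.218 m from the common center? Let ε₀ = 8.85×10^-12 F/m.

|E| ≈ 4.49×10^6 N/C

By spherical symmetry E is radial; choose a Gaussian sphere of radius r = 0.218 m (r > 0.145 m, enclosing both).
Q_enc = (9.64 μC) + (14.1 μC) = 2.374×10^-5 C.
Applying ∮E·dA = Q_enc/ε₀ with Φ = E(4πr²):
E = |Q_enc|/(4πε₀r²) = (2.374×10^-5)/(4π·8.85×10^-12·(0.218)²) = 4.49×10^6 N/C.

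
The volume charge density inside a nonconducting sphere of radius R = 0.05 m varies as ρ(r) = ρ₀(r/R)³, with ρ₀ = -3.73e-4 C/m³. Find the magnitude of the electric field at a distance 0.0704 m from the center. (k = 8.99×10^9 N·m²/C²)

|E| = 1.77e5 N/C

Take a concentric spherical Gaussian surface of radius r = 0.0704 m (r > R, all charge enclosed).
Q_enc = 4π ∫₀^R ρ₀(r'/R)^3 r'² dr' = 4πρ₀R³/6 = -9.765×10^-8 C.
Gauss's law: E·4πr² = Q_enc/ε₀.
E = k|Q_enc|/r² = (8.99×10^9)(9.765e-8)/(0.0704)² = 1.77×10^5 N/C.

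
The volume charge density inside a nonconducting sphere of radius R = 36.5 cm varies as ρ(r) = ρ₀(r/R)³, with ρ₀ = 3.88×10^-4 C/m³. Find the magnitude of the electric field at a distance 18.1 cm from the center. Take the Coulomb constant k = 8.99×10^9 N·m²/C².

|E| ≈ 1.61e5 N/C

Symmetry ⇒ E = E(r) r̂. Gaussian sphere of radius r = 18.1 cm (r < R).
Q_enc = ∫₀^r ρ(r')·4πr'² dr' = (4πρ₀/R³) ∫₀^r r'^5 dr' = 4πρ₀ r^6/(6·R³) = 5.876×10^-7 C.
Gauss's law: E·4πr² = Q_enc/ε₀.
E = k|Q_enc|/r² = (8.99×10^9)(5.876×10^-7)/(0.181)² = 1.61×10^5 N/C.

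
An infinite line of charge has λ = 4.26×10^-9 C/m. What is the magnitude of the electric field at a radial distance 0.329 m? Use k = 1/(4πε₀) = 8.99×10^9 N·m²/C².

Take a coaxial cylindrical Gaussian surface of radius r = 0.329 m and length L.
Q_enc = λL, so λ_enc = 4.26e-9 C/m.
By Gauss's law (flux through the curved wall only), E·2πrL = λ_enc L/ε₀.
E = 2k|λ_enc|/r = 2(8.99×10^9)(4.26e-9)/(0.329) = 233 N/C.

|E| ≈ 233 N/C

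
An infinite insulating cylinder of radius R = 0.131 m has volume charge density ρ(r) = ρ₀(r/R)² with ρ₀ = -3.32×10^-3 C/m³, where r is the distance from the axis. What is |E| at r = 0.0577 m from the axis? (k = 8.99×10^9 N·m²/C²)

|E| ≈ 1.05×10^6 N/C

Coaxial Gaussian cylinder, radius r = 0.0577 m, length L (r < R).
Integrating ρ over the cross-section to radius r: λ_enc = (2πρ₀/R²) ∫₀^r r'^3 dr' = 2πρ₀ r^4/(4·R²) = -3.368×10^-6 C/m.
Gauss's law: E·2πrL = λ_enc L/ε₀.
E = 2k|λ_enc|/r = 2(8.99×10^9)(3.368×10^-6)/(0.0577) = 1.05×10^6 N/C.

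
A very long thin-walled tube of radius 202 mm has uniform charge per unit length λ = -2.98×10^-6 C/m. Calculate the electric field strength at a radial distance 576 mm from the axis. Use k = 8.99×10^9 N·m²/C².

9.30e4 N/C

Choose a coaxial cylinder of radius r = 576 mm (arbitrary length L) as the Gaussian surface (r > 202 mm).
The full line charge is enclosed: λ_enc = -2.98×10^-6 C/m.
Gauss's law: E·2πrL = λ_enc L/ε₀.
E = 2k|λ_enc|/r = 2(8.99×10^9)(2.98e-6)/(0.576) = 9.30e4 N/C.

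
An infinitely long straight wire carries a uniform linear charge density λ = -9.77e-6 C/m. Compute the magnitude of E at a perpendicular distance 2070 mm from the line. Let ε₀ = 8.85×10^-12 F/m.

E ≈ 8.49e4 N/C

Choose a coaxial cylinder of radius r = 2070 mm (arbitrary length L) as the Gaussian surface.
Q_enc = λL, so λ_enc = -9.77×10^-6 C/m.
Applying ∮E·dA = Q_enc/ε₀ with the end caps contributing no flux:
E = |λ_enc|/(2πε₀r) = (9.77×10^-6)/(2π·8.85×10^-12·2.07) = 8.49×10^4 N/C.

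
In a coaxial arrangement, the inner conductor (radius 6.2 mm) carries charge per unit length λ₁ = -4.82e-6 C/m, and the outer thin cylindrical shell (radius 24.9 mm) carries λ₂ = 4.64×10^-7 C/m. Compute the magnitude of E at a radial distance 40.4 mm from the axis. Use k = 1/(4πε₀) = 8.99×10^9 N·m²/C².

E ≈ 1.94×10^6 N/C

Choose a coaxial cylinder of radius r = 40.4 mm (arbitrary length L) as the Gaussian surface (r > 24.9 mm, enclosing both).
λ_enc = λ₁ + λ₂ = (-4.82e-6) + (4.64e-7) = -4.356×10^-6 C/m.
By Gauss's law (flux through the curved wall only), E·2πrL = λ_enc L/ε₀.
E = 2k|λ_enc|/r = 2(8.99×10^9)(4.356e-6)/(0.0404) = 1.94e6 N/C.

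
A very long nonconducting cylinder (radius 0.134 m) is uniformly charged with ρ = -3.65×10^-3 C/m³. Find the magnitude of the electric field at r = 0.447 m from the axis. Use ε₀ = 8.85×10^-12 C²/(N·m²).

By cylindrical symmetry E is radial; use a coaxial Gaussian cylinder of radius 0.447 m and length L (r > 0.134 m, full cross-section enclosed).
λ_enc = ρ·πR² = (-3.65×10^-3)π(0.134)² = -2.059e-4 C/m.
By Gauss's law (flux through the curved wall only), E·2πrL = λ_enc L/ε₀.
E = |λ_enc|/(2πε₀r) = (2.059e-4)/(2π·8.85×10^-12·0.447) = 8.28×10^6 N/C.

E ≈ 8.28×10^6 N/C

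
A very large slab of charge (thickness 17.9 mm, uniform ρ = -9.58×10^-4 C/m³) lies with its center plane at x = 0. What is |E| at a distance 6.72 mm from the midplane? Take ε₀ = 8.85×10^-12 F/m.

E = 7.27×10^5 N/C

By symmetry E is perpendicular to the slab. A Gaussian pillbox from −6.72 mm to +6.72 mm (face area A) lies entirely within the slab.
Q_enc = ρ·(2x)·A and flux = 2EA, so 2EA = 2ρxA/ε₀ ⇒ E = |ρ|x/ε₀.
E = (9.58e-4)(0.00672)/(8.85×10^-12) = 7.27×10^5 N/C.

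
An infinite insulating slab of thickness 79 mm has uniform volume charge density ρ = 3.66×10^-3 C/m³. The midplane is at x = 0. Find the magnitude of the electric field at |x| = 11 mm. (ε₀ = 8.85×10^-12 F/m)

By symmetry E is perpendicular to the slab. A Gaussian pillbox from −11 mm to +11 mm (face area A) lies entirely within the slab.
Q_enc = ρ·(2x)·A and flux = 2EA, so 2EA = 2ρxA/ε₀ ⇒ E = |ρ|x/ε₀.
E = (3.66×10^-3)(0.011)/(8.85×10^-12) = 4.55×10^6 N/C.

E = 4.55×10^6 V/m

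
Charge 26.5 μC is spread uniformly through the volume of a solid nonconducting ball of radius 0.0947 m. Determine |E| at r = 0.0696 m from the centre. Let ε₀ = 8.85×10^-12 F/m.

E = 1.95×10^7 V/m

By spherical symmetry E is radial; choose a Gaussian sphere of radius r = 0.0696 m (r < R).
For a uniform sphere the enclosed fraction is (r/R)³, so Q_enc = (26.5 μC)(0.0696/0.0947)³ = 1.052×10^-5 C.
Applying ∮E·dA = Q_enc/ε₀ with Φ = E(4πr²):
E = |Q_enc|/(4πε₀r²) = (1.052e-5)/(4π·8.85×10^-12·(0.0696)²) = 1.95×10^7 N/C.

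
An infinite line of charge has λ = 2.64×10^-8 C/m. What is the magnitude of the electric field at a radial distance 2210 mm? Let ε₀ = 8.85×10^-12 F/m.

E = 215 N/C

Take a coaxial cylindrical Gaussian surface of radius r = 2210 mm and length L.
Q_enc = λL, so λ_enc = 2.64e-8 C/m.
Gauss's law: E·2πrL = λ_enc L/ε₀.
E = |λ_enc|/(2πε₀r) = (2.64×10^-8)/(2π·8.85×10^-12·2.21) = 215 N/C.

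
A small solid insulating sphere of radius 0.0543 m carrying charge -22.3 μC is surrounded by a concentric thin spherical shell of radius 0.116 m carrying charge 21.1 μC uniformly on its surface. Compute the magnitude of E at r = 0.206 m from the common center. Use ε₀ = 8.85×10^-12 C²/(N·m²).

By spherical symmetry E is radial; choose a Gaussian sphere of radius r = 0.206 m (r > 0.116 m, enclosing both).
Q_enc = (-22.3 μC) + (21.1 μC) = -1.20e-6 C.
Gauss's law: E·4πr² = Q_enc/ε₀.
E = |Q_enc|/(4πε₀r²) = (1.20e-6)/(4π·8.85×10^-12·(0.206)²) = 2.54×10^5 N/C.

|E| = 2.54×10^5 N/C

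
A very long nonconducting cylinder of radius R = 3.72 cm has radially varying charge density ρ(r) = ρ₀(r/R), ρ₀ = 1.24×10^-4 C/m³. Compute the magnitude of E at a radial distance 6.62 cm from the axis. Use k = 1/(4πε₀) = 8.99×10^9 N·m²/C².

E = 9.76×10^4 N/C

By cylindrical symmetry E is radial; use a coaxial Gaussian cylinder of radius 6.62 cm and length L (r > R, full charge per length enclosed).
λ_enc = 2π ∫₀^R ρ₀(r'/R)^1 r' dr' = 2πρ₀R²/3 = 3.594e-7 C/m.
By Gauss's law (flux through the curved wall only), E·2πrL = λ_enc L/ε₀.
E = 2k|λ_enc|/r = 2(8.99×10^9)(3.594e-7)/(0.0662) = 9.76e4 N/C.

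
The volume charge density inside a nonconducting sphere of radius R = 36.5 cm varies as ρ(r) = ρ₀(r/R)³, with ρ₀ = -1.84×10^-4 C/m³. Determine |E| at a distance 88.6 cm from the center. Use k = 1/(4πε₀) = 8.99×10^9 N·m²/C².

Use a concentric Gaussian sphere at r = 88.6 cm (r > R, all charge enclosed).
Q_enc = 4π ∫₀^R ρ₀(r'/R)^3 r'² dr' = 4πρ₀R³/6 = -1.874×10^-5 C.
Gauss's law: E·4πr² = Q_enc/ε₀.
E = k|Q_enc|/r² = (8.99×10^9)(1.874e-5)/(0.886)² = 2.15×10^5 N/C.

2.15e5 V/m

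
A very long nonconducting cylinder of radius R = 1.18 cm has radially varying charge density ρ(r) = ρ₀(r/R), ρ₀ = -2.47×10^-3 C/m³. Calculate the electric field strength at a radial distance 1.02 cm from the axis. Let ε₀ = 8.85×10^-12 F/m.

Choose a coaxial cylinder of radius r = 1.02 cm (arbitrary length L) as the Gaussian surface (r < R).
Integrating ρ over the cross-section to radius r: λ_enc = (2πρ₀/R) ∫₀^r r'^2 dr' = 2πρ₀ r^3/(3·R) = -4.652×10^-7 C/m.
Applying ∮E·dA = Q_enc/ε₀ with the end caps contributing no flux:
E = |λ_enc|/(2πε₀r) = (4.652×10^-7)/(2π·8.85×10^-12·0.0102) = 8.20×10^5 N/C.

|E| = 8.20×10^5 N/C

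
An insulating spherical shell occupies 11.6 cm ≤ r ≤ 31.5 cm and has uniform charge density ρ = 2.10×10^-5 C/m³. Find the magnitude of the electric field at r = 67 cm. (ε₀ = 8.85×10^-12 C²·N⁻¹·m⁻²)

|E| = 5.23×10^4 V/m

Take a concentric spherical Gaussian surface of radius r = 67 cm (r > 31.5 cm, enclosing the whole shell).
Q_enc = ρ·(4π/3)(b³ − a³) = (2.10×10^-5)·(4π/3)·((0.315)³ − (0.116)³) = 2.612e-6 C.
Gauss's law: E·4πr² = Q_enc/ε₀.
E = |Q_enc|/(4πε₀r²) = (2.612e-6)/(4π·8.85×10^-12·(0.67)²) = 5.23×10^4 N/C.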